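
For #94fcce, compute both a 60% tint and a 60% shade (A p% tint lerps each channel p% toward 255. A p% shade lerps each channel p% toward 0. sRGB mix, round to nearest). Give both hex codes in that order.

#94fcce is rgb(148, 252, 206).
60% tint:
  R: 148 + 0.6×(255−148) = 148 + 64.2 = 212.2 → 212
  G: 252 + 1.8 = 253.8 → 254
  B: 206 + 0.6×(255−206) = 206 + 29.4 = 235.4 → 235
  → #d4feeb
60% shade:
  R: 148 + 0.6×(0−148) = 148 − 88.8 = 59.2 → 59
  G: 252 − 151.2 = 100.8 → 101
  B: 206 − 123.6 = 82.4 → 82
  → #3b6552

#d4feeb, #3b6552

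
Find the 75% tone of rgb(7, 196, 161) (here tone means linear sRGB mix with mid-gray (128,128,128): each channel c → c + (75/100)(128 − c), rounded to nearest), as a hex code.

#629188

Per channel, c → c + 0.75(128 − c):
  R: 7 + 0.75×(128−7) = 7 + 90.75 = 97.75 → 98
  G: 196 + 0.75×(128−196) = 196 − 51 = 145 → 145
  B: 161 + 0.75×(128−161) = 161 − 24.75 = 136.25 → 136
rgb(98, 145, 136) = #629188.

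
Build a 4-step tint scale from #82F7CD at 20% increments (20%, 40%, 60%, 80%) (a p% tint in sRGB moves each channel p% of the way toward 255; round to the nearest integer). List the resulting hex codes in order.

#82F7CD is rgb(130, 247, 205).
20%: (130 + 25 = 155→155, 247 + 1.6 = 248.6→249, 205 + 10 = 215→215) → #9BF9D7
40%: (130 + 50 = 180→180, 247 + 3.2 = 250.2→250, 205 + 20 = 225→225) → #B4FAE1
60%: (130 + 75 = 205→205, 247 + 4.8 = 251.8→252, 205 + 30 = 235→235) → #CDFCEB
80%: (130 + 100 = 230→230, 247 + 6.4 = 253.4→253, 205 + 40 = 245→245) → #E6FDF5

#9BF9D7, #B4FAE1, #CDFCEB, #E6FDF5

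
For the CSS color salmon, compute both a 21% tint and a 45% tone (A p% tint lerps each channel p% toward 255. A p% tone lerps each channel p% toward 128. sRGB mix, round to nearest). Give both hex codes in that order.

CSS salmon is rgb(250, 128, 114).
21% tint:
  R: 250 + 0.21×(255−250) = 250 + 1.05 = 251.05 → 251
  G: 128 + 0.21×(255−128) = 128 + 26.67 = 154.67 → 155
  B: 114 + 0.21×(255−114) = 114 + 29.61 = 143.61 → 144
  → #FB9B90
45% tone:
  R: 250 + 0.45×(128−250) = 250 − 54.9 = 195.1 → 195
  G: 128 + 0 = 128 → 128
  B: 114 + 0.45×(128−114) = 114 + 6.3 = 120.3 → 120
  → #C38078

#FB9B90, #C38078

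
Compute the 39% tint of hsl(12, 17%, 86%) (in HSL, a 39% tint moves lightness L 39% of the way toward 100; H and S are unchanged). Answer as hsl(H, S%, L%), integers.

hsl(12, 17%, 91%)

L moves 39% from 86 toward 100: 86 + 5.46 = 91.46 → 91.
H and S are unchanged.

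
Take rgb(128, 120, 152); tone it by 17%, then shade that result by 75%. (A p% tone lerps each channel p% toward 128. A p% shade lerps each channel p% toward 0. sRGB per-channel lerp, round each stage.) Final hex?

#201E25

Per channel, c → c + 0.17(128 − c):
  R: 128 + 0 = 128 → 128
  G: 120 + 0.17×(128−120) = 120 + 1.36 = 121.36 → 121
  B: 152 − 4.08 = 147.92 → 148
After the tone: rgb(128, 121, 148) = #807994.
Per channel, c → c + 0.75(0 − c):
  R: 128 + 0.75×(0−128) = 128 − 96 = 32 → 32
  G: 121 − 90.75 = 30.25 → 30
  B: 148 + 0.75×(0−148) = 148 − 111 = 37 → 37
rgb(32, 30, 37) = #201E25.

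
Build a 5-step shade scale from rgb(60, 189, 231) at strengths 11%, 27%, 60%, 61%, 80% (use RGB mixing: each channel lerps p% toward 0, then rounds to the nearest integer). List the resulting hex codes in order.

11%: (60 − 6.6 = 53.4→53, 189 − 20.79 = 168.21→168, 231 − 25.41 = 205.59→206) → #35A8CE
27%: (60 − 16.2 = 43.8→44, 189 − 51.03 = 137.97→138, 231 − 62.37 = 168.63→169) → #2C8AA9
60%: (60 − 36 = 24→24, 189 − 113.4 = 75.6→76, 231 − 138.6 = 92.4→92) → #184C5C
61%: (60 − 36.6 = 23.4→23, 189 − 115.29 = 73.71→74, 231 − 140.91 = 90.09→90) → #174A5A
80%: (60 − 48 = 12→12, 189 − 151.2 = 37.8→38, 231 − 184.8 = 46.2→46) → #0C262E

#35A8CE, #2C8AA9, #184C5C, #174A5A, #0C262E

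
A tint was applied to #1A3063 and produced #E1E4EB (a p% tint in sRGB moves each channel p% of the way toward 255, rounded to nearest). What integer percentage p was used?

#1A3063 is rgb(26, 48, 99); #E1E4EB is rgb(225, 228, 235).
On the R channel (widest range): 225 ≈ 26 + (p/100)(255 − 26), so p ≈ 100×(225 − 26)/(255 − 26) = 19900/229 = 86.90.
p = 87 reproduces all three channels after rounding.

87%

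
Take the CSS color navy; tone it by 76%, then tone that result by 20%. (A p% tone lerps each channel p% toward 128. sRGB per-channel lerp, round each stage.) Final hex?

CSS navy is rgb(0, 0, 128).
Per channel, c → c + 0.76(128 − c):
  R: 0 + 97.28 = 97.28 → 97
  G: 0 + 0.76×(128−0) = 0 + 97.28 = 97.28 → 97
  B: 128 + 0.76×(128−128) = 128 + 0 = 128 → 128
After the tone: rgb(97, 97, 128) = #616180.
A 20% tone moves each channel 20% toward 128:
  R: 97 + 0.2×(128−97) = 97 + 6.2 = 103.2 → 103
  G: 97 + 0.2×(128−97) = 97 + 6.2 = 103.2 → 103
  B: 128 + 0.2×(128−128) = 128 + 0 = 128 → 128
rgb(103, 103, 128) = #676780.

#676780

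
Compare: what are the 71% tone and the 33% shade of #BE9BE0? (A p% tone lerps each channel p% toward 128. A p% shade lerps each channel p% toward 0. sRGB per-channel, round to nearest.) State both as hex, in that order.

#92889C, #7F6896

#BE9BE0 is rgb(190, 155, 224).
71% tone:
  R: 190 − 44.02 = 145.98 → 146
  G: 155 + 0.71×(128−155) = 155 − 19.17 = 135.83 → 136
  B: 224 − 68.16 = 155.84 → 156
  → #92889C
33% shade:
  R: 190 − 62.7 = 127.3 → 127
  G: 155 − 51.15 = 103.85 → 104
  B: 224 + 0.33×(0−224) = 224 − 73.92 = 150.08 → 150
  → #7F6896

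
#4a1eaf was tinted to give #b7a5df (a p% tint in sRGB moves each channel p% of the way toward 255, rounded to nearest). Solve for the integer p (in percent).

#4a1eaf is rgb(74, 30, 175); #b7a5df is rgb(183, 165, 223).
On the G channel (widest range): 165 ≈ 30 + (p/100)(255 − 30), so p ≈ 100×(165 − 30)/(255 − 30) = 13500/225 = 60.00.
p = 60 reproduces all three channels after rounding.

60%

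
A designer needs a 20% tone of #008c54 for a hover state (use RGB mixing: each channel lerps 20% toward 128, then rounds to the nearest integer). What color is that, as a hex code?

#008c54 is rgb(0, 140, 84).
A 20% tone moves each channel 20% toward 128:
  R: 0 + 25.6 = 25.6 → 26
  G: 140 + 0.2×(128−140) = 140 − 2.4 = 137.6 → 138
  B: 84 + 0.2×(128−84) = 84 + 8.8 = 92.8 → 93
rgb(26, 138, 93) = #1a8a5d.

#1a8a5d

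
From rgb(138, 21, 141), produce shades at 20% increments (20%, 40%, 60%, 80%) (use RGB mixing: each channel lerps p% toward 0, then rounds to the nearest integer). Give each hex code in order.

#6E1171, #530D55, #370838, #1C041C

20%: (138 − 27.6 = 110.4→110, 21 − 4.2 = 16.8→17, 141 − 28.2 = 112.8→113) → #6E1171
40%: (138 − 55.2 = 82.8→83, 21 − 8.4 = 12.6→13, 141 − 56.4 = 84.6→85) → #530D55
60%: (138 − 82.8 = 55.2→55, 21 − 12.6 = 8.4→8, 141 − 84.6 = 56.4→56) → #370838
80%: (138 − 110.4 = 27.6→28, 21 − 16.8 = 4.2→4, 141 − 112.8 = 28.2→28) → #1C041C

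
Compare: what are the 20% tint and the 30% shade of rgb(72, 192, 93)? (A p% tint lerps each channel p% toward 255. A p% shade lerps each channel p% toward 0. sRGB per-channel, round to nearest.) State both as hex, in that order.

20% tint:
  R: 72 + 0.2×(255−72) = 72 + 36.6 = 108.6 → 109
  G: 192 + 0.2×(255−192) = 192 + 12.6 = 204.6 → 205
  B: 93 + 0.2×(255−93) = 93 + 32.4 = 125.4 → 125
  → #6DCD7D
30% shade:
  R: 72 − 21.6 = 50.4 → 50
  G: 192 + 0.3×(0−192) = 192 − 57.6 = 134.4 → 134
  B: 93 − 27.9 = 65.1 → 65
  → #328641

#6DCD7D, #328641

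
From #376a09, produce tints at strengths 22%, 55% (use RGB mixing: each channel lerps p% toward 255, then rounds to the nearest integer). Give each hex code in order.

#376a09 is rgb(55, 106, 9).
22%: (55 + 44 = 99→99, 106 + 32.78 = 138.78→139, 9 + 54.12 = 63.12→63) → #638b3f
55%: (55 + 110 = 165→165, 106 + 81.95 = 187.95→188, 9 + 135.3 = 144.3→144) → #a5bc90

#638b3f, #a5bc90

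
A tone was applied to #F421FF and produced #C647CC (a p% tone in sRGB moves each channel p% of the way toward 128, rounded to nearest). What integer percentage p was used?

40%

#F421FF is rgb(244, 33, 255); #C647CC is rgb(198, 71, 204).
On the B channel (widest range): 204 ≈ 255 + (p/100)(128 − 255), so p ≈ 100×(204 − 255)/(128 − 255) = -5100/-127 = 40.16.
p = 40 reproduces all three channels after rounding.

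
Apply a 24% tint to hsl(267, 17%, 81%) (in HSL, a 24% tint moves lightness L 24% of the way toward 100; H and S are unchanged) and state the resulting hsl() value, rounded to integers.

L moves 24% from 81 toward 100: 81 + 4.56 = 85.56 → 86.
H and S are unchanged.

hsl(267, 17%, 86%)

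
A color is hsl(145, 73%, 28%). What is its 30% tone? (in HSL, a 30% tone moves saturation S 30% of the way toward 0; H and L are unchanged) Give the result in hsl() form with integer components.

S moves 30% from 73 toward 0: 73 − 21.9 = 51.1 → 51.
H and L are unchanged.

hsl(145, 51%, 28%)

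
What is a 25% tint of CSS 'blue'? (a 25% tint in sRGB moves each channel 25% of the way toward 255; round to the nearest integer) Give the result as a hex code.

#4040ff

CSS blue is rgb(0, 0, 255).
Per channel, c → c + 0.25(255 − c):
  R: 0 + 0.25×(255−0) = 0 + 63.75 = 63.75 → 64
  G: 0 + 63.75 = 63.75 → 64
  B: 255 + 0.25×(255−255) = 255 + 0 = 255 → 255
rgb(64, 64, 255) = #4040ff.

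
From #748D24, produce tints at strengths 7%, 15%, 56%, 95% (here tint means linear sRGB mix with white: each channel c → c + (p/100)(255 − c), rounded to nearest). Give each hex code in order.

#7E9533, #899E45, #C2CD9F, #F8F9F4

#748D24 is rgb(116, 141, 36).
7%: (116 + 9.73 = 125.73→126, 141 + 7.98 = 148.98→149, 36 + 15.33 = 51.33→51) → #7E9533
15%: (116 + 20.85 = 136.85→137, 141 + 17.1 = 158.1→158, 36 + 32.85 = 68.85→69) → #899E45
56%: (116 + 77.84 = 193.84→194, 141 + 63.84 = 204.84→205, 36 + 122.64 = 158.64→159) → #C2CD9F
95%: (116 + 132.05 = 248.05→248, 141 + 108.3 = 249.3→249, 36 + 208.05 = 244.05→244) → #F8F9F4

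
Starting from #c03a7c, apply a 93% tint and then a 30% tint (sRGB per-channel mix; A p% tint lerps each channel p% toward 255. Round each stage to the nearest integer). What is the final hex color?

#fcf5f9

#c03a7c is rgb(192, 58, 124).
A 93% tint moves each channel 93% toward 255:
  R: 192 + 58.59 = 250.59 → 251
  G: 58 + 183.21 = 241.21 → 241
  B: 124 + 0.93×(255−124) = 124 + 121.83 = 245.83 → 246
After the tint: rgb(251, 241, 246) = #fbf1f6.
Per channel, c → c + 0.3(255 − c):
  R: 251 + 0.3×(255−251) = 251 + 1.2 = 252.2 → 252
  G: 241 + 0.3×(255−241) = 241 + 4.2 = 245.2 → 245
  B: 246 + 2.7 = 248.7 → 249
rgb(252, 245, 249) = #fcf5f9.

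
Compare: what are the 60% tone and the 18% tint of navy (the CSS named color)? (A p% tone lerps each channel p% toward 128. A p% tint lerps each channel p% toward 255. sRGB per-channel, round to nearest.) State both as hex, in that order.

CSS navy is rgb(0, 0, 128).
60% tone:
  R: 0 + 0.6×(128−0) = 0 + 76.8 = 76.8 → 77
  G: 0 + 76.8 = 76.8 → 77
  B: 128 + 0 = 128 → 128
  → #4D4D80
18% tint:
  R: 0 + 45.9 = 45.9 → 46
  G: 0 + 45.9 = 45.9 → 46
  B: 128 + 0.18×(255−128) = 128 + 22.86 = 150.86 → 151
  → #2E2E97

#4D4D80, #2E2E97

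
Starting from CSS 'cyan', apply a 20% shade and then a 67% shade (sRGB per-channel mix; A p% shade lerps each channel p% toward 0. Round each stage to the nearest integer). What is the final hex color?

CSS cyan is rgb(0, 255, 255).
Per channel, c → c + 0.2(0 − c):
  R: 0 + 0.2×(0−0) = 0 + 0 = 0 → 0
  G: 255 + 0.2×(0−255) = 255 − 51 = 204 → 204
  B: 255 + 0.2×(0−255) = 255 − 51 = 204 → 204
After the shade: rgb(0, 204, 204) = #00cccc.
A 67% shade moves each channel 67% toward 0:
  R: 0 + 0 = 0 → 0
  G: 204 + 0.67×(0−204) = 204 − 136.68 = 67.32 → 67
  B: 204 − 136.68 = 67.32 → 67
rgb(0, 67, 67) = #004343.

#004343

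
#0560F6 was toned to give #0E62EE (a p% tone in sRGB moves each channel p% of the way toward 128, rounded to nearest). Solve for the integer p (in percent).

#0560F6 is rgb(5, 96, 246); #0E62EE is rgb(14, 98, 238).
On the R channel (widest range): 14 ≈ 5 + (p/100)(128 − 5), so p ≈ 100×(14 − 5)/(128 − 5) = 900/123 = 7.32.
p = 7 reproduces all three channels after rounding.

7%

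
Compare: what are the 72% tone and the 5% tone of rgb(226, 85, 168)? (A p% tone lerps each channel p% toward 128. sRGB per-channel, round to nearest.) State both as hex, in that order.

#9b748b, #dd57a6

72% tone:
  R: 226 − 70.56 = 155.44 → 155
  G: 85 + 0.72×(128−85) = 85 + 30.96 = 115.96 → 116
  B: 168 + 0.72×(128−168) = 168 − 28.8 = 139.2 → 139
  → #9b748b
5% tone:
  R: 226 + 0.05×(128−226) = 226 − 4.9 = 221.1 → 221
  G: 85 + 0.05×(128−85) = 85 + 2.15 = 87.15 → 87
  B: 168 + 0.05×(128−168) = 168 − 2 = 166 → 166
  → #dd57a6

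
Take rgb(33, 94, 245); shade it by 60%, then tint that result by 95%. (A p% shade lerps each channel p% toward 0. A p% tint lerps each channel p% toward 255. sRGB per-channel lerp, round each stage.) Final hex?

#F3F4F7

A 60% shade moves each channel 60% toward 0:
  R: 33 − 19.8 = 13.2 → 13
  G: 94 − 56.4 = 37.6 → 38
  B: 245 − 147 = 98 → 98
After the shade: rgb(13, 38, 98) = #0D2662.
Per channel, c → c + 0.95(255 − c):
  R: 13 + 229.9 = 242.9 → 243
  G: 38 + 206.15 = 244.15 → 244
  B: 98 + 149.15 = 247.15 → 247
rgb(243, 244, 247) = #F3F4F7.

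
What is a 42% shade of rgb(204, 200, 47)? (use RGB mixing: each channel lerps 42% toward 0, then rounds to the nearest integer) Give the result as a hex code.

A 42% shade moves each channel 42% toward 0:
  R: 204 + 0.42×(0−204) = 204 − 85.68 = 118.32 → 118
  G: 200 − 84 = 116 → 116
  B: 47 + 0.42×(0−47) = 47 − 19.74 = 27.26 → 27
rgb(118, 116, 27) = #76741B.

#76741B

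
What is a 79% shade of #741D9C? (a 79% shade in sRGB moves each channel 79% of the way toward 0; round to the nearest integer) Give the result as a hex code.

#741D9C is rgb(116, 29, 156).
Per channel, c → c + 0.79(0 − c):
  R: 116 − 91.64 = 24.36 → 24
  G: 29 + 0.79×(0−29) = 29 − 22.91 = 6.09 → 6
  B: 156 + 0.79×(0−156) = 156 − 123.24 = 32.76 → 33
rgb(24, 6, 33) = #180621.

#180621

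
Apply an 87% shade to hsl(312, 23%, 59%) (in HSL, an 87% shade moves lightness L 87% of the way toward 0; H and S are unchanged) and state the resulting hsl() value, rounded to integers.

L moves 87% from 59 toward 0: 59 − 51.33 = 7.67 → 8.
H and S are unchanged.

hsl(312, 23%, 8%)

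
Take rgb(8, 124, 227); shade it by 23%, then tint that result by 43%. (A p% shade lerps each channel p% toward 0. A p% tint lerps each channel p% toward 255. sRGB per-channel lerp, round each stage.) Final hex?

#71A4D1

Per channel, c → c + 0.23(0 − c):
  R: 8 + 0.23×(0−8) = 8 − 1.84 = 6.16 → 6
  G: 124 − 28.52 = 95.48 → 95
  B: 227 + 0.23×(0−227) = 227 − 52.21 = 174.79 → 175
After the shade: rgb(6, 95, 175) = #065FAF.
A 43% tint moves each channel 43% toward 255:
  R: 6 + 107.07 = 113.07 → 113
  G: 95 + 68.8 = 163.8 → 164
  B: 175 + 0.43×(255−175) = 175 + 34.4 = 209.4 → 209
rgb(113, 164, 209) = #71A4D1.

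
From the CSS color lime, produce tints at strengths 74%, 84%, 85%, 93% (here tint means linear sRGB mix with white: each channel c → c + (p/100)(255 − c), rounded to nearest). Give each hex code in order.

CSS lime is rgb(0, 255, 0).
74%: (0 + 188.7 = 188.7→189, 255→255, 0 + 188.7 = 188.7→189) → #BDFFBD
84%: (0 + 214.2 = 214.2→214, 255→255, 0 + 214.2 = 214.2→214) → #D6FFD6
85%: (0 + 216.75 = 216.75→217, 255→255, 0 + 216.75 = 216.75→217) → #D9FFD9
93%: (0 + 237.15 = 237.15→237, 255→255, 0 + 237.15 = 237.15→237) → #EDFFED

#BDFFBD, #D6FFD6, #D9FFD9, #EDFFED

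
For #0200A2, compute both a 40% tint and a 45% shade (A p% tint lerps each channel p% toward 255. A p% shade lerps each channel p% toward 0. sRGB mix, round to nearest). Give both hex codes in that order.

#6766C7, #010059

#0200A2 is rgb(2, 0, 162).
40% tint:
  R: 2 + 0.4×(255−2) = 2 + 101.2 = 103.2 → 103
  G: 0 + 0.4×(255−0) = 0 + 102 = 102 → 102
  B: 162 + 0.4×(255−162) = 162 + 37.2 = 199.2 → 199
  → #6766C7
45% shade:
  R: 2 − 0.9 = 1.1 → 1
  G: 0 + 0.45×(0−0) = 0 + 0 = 0 → 0
  B: 162 + 0.45×(0−162) = 162 − 72.9 = 89.1 → 89
  → #010059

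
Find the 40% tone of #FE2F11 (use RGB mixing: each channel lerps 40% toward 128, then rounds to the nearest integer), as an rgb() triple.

rgb(204, 79, 61)

#FE2F11 is rgb(254, 47, 17).
Per channel, c → c + 0.4(128 − c):
  R: 254 − 50.4 = 203.6 → 204
  G: 47 + 32.4 = 79.4 → 79
  B: 17 + 0.4×(128−17) = 17 + 44.4 = 61.4 → 61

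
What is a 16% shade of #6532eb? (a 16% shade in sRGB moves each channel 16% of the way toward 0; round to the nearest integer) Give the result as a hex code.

#552ac5

#6532eb is rgb(101, 50, 235).
A 16% shade moves each channel 16% toward 0:
  R: 101 + 0.16×(0−101) = 101 − 16.16 = 84.84 → 85
  G: 50 + 0.16×(0−50) = 50 − 8 = 42 → 42
  B: 235 + 0.16×(0−235) = 235 − 37.6 = 197.4 → 197
rgb(85, 42, 197) = #552ac5.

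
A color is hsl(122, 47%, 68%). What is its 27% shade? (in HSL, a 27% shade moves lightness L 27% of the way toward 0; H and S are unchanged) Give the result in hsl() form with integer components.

L moves 27% from 68 toward 0: 68 − 18.36 = 49.64 → 50.
H and S are unchanged.

hsl(122, 47%, 50%)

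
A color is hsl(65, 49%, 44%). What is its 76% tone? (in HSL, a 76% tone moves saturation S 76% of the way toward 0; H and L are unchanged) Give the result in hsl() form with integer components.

hsl(65, 12%, 44%)

S moves 76% from 49 toward 0: 49 − 37.24 = 11.76 → 12.
H and L are unchanged.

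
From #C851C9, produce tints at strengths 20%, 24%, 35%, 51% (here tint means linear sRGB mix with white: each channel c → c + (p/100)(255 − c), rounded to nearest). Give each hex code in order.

#D374D4, #D57BD6, #DB8EDC, #E4AAE5

#C851C9 is rgb(200, 81, 201).
20%: (200 + 11 = 211→211, 81 + 34.8 = 115.8→116, 201 + 10.8 = 211.8→212) → #D374D4
24%: (200 + 13.2 = 213.2→213, 81 + 41.76 = 122.76→123, 201 + 12.96 = 213.96→214) → #D57BD6
35%: (200 + 19.25 = 219.25→219, 81 + 60.9 = 141.9→142, 201 + 18.9 = 219.9→220) → #DB8EDC
51%: (200 + 28.05 = 228.05→228, 81 + 88.74 = 169.74→170, 201 + 27.54 = 228.54→229) → #E4AAE5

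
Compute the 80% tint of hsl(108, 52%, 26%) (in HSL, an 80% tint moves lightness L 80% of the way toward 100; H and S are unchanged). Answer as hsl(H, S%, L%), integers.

hsl(108, 52%, 85%)

L moves 80% from 26 toward 100: 26 + 59.2 = 85.2 → 85.
H and S are unchanged.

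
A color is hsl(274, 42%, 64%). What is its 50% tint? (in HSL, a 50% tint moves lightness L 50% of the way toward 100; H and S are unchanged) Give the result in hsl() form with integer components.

hsl(274, 42%, 82%)

L moves 50% from 64 toward 100: 64 + 18 = 82 → 82.
H and S are unchanged.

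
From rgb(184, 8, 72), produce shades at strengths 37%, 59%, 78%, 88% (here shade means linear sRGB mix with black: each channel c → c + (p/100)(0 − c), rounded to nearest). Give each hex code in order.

37%: (184 − 68.08 = 115.92→116, 8 − 2.96 = 5.04→5, 72 − 26.64 = 45.36→45) → #74052D
59%: (184 − 108.56 = 75.44→75, 8 − 4.72 = 3.28→3, 72 − 42.48 = 29.52→30) → #4B031E
78%: (184 − 143.52 = 40.48→40, 8 − 6.24 = 1.76→2, 72 − 56.16 = 15.84→16) → #280210
88%: (184 − 161.92 = 22.08→22, 8 − 7.04 = 0.96→1, 72 − 63.36 = 8.64→9) → #160109

#74052D, #4B031E, #280210, #160109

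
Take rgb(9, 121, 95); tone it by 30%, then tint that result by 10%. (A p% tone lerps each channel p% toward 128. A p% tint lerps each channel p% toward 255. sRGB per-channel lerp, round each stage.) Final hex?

Per channel, c → c + 0.3(128 − c):
  R: 9 + 0.3×(128−9) = 9 + 35.7 = 44.7 → 45
  G: 121 + 2.1 = 123.1 → 123
  B: 95 + 0.3×(128−95) = 95 + 9.9 = 104.9 → 105
After the tone: rgb(45, 123, 105) = #2D7B69.
Per channel, c → c + 0.1(255 − c):
  R: 45 + 21 = 66 → 66
  G: 123 + 0.1×(255−123) = 123 + 13.2 = 136.2 → 136
  B: 105 + 0.1×(255−105) = 105 + 15 = 120 → 120
rgb(66, 136, 120) = #428878.

#428878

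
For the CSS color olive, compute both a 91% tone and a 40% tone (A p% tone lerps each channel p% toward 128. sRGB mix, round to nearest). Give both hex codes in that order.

#808074, #808033

CSS olive is rgb(128, 128, 0).
91% tone:
  R: 128 + 0.91×(128−128) = 128 + 0 = 128 → 128
  G: 128 + 0 = 128 → 128
  B: 0 + 0.91×(128−0) = 0 + 116.48 = 116.48 → 116
  → #808074
40% tone:
  R: 128 + 0 = 128 → 128
  G: 128 + 0.4×(128−128) = 128 + 0 = 128 → 128
  B: 0 + 0.4×(128−0) = 0 + 51.2 = 51.2 → 51
  → #808033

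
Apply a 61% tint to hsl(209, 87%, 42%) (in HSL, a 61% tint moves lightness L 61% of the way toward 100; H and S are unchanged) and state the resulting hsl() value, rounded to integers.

hsl(209, 87%, 77%)

L moves 61% from 42 toward 100: 42 + 35.38 = 77.38 → 77.
H and S are unchanged.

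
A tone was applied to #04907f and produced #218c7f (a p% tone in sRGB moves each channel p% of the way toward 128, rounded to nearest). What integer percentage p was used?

23%

#04907f is rgb(4, 144, 127); #218c7f is rgb(33, 140, 127).
On the R channel (widest range): 33 ≈ 4 + (p/100)(128 − 4), so p ≈ 100×(33 − 4)/(128 − 4) = 2900/124 = 23.39.
p = 23 reproduces all three channels after rounding.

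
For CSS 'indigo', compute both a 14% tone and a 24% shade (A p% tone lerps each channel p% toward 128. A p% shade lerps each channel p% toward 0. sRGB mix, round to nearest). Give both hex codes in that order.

CSS indigo is rgb(75, 0, 130).
14% tone:
  R: 75 + 7.42 = 82.42 → 82
  G: 0 + 0.14×(128−0) = 0 + 17.92 = 17.92 → 18
  B: 130 + 0.14×(128−130) = 130 − 0.28 = 129.72 → 130
  → #521282
24% shade:
  R: 75 + 0.24×(0−75) = 75 − 18 = 57 → 57
  G: 0 + 0.24×(0−0) = 0 + 0 = 0 → 0
  B: 130 − 31.2 = 98.8 → 99
  → #390063

#521282, #390063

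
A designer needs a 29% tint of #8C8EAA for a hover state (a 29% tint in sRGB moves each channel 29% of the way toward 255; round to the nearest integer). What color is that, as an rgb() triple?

#8C8EAA is rgb(140, 142, 170).
Lerp each channel 29% toward 255:
  R: 140 + 0.29×(255−140) = 140 + 33.35 = 173.35 → 173
  G: 142 + 32.77 = 174.77 → 175
  B: 170 + 24.65 = 194.65 → 195

rgb(173, 175, 195)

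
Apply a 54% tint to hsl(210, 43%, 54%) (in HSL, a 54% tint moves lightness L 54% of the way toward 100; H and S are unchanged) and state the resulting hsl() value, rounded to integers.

hsl(210, 43%, 79%)

L moves 54% from 54 toward 100: 54 + 24.84 = 78.84 → 79.
H and S are unchanged.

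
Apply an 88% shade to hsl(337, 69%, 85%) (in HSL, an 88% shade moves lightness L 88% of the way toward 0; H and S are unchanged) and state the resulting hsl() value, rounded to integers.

hsl(337, 69%, 10%)

L moves 88% from 85 toward 0: 85 − 74.8 = 10.2 → 10.
H and S are unchanged.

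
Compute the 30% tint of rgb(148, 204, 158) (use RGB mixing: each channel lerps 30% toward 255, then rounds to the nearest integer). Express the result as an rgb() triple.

Lerp each channel 30% toward 255:
  R: 148 + 0.3×(255−148) = 148 + 32.1 = 180.1 → 180
  G: 204 + 0.3×(255−204) = 204 + 15.3 = 219.3 → 219
  B: 158 + 0.3×(255−158) = 158 + 29.1 = 187.1 → 187

rgb(180, 219, 187)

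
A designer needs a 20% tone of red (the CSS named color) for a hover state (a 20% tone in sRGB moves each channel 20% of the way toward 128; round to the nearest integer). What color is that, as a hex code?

#e61a1a

CSS red is rgb(255, 0, 0).
A 20% tone moves each channel 20% toward 128:
  R: 255 + 0.2×(128−255) = 255 − 25.4 = 229.6 → 230
  G: 0 + 25.6 = 25.6 → 26
  B: 0 + 0.2×(128−0) = 0 + 25.6 = 25.6 → 26
rgb(230, 26, 26) = #e61a1a.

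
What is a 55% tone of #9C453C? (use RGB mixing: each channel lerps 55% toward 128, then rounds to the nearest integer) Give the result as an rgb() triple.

rgb(141, 101, 97)

#9C453C is rgb(156, 69, 60).
A 55% tone moves each channel 55% toward 128:
  R: 156 + 0.55×(128−156) = 156 − 15.4 = 140.6 → 141
  G: 69 + 0.55×(128−69) = 69 + 32.45 = 101.45 → 101
  B: 60 + 37.4 = 97.4 → 97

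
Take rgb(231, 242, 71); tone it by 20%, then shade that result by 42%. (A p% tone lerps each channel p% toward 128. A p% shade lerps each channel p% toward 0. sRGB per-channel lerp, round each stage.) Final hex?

Per channel, c → c + 0.2(128 − c):
  R: 231 + 0.2×(128−231) = 231 − 20.6 = 210.4 → 210
  G: 242 + 0.2×(128−242) = 242 − 22.8 = 219.2 → 219
  B: 71 + 0.2×(128−71) = 71 + 11.4 = 82.4 → 82
After the tone: rgb(210, 219, 82) = #d2db52.
A 42% shade moves each channel 42% toward 0:
  R: 210 − 88.2 = 121.8 → 122
  G: 219 + 0.42×(0−219) = 219 − 91.98 = 127.02 → 127
  B: 82 − 34.44 = 47.56 → 48
rgb(122, 127, 48) = #7a7f30.

#7a7f30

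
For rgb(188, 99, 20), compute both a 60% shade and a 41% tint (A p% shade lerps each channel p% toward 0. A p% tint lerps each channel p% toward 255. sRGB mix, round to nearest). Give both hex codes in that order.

60% shade:
  R: 188 − 112.8 = 75.2 → 75
  G: 99 + 0.6×(0−99) = 99 − 59.4 = 39.6 → 40
  B: 20 − 12 = 8 → 8
  → #4b2808
41% tint:
  R: 188 + 27.47 = 215.47 → 215
  G: 99 + 0.41×(255−99) = 99 + 63.96 = 162.96 → 163
  B: 20 + 96.35 = 116.35 → 116
  → #d7a374

#4b2808, #d7a374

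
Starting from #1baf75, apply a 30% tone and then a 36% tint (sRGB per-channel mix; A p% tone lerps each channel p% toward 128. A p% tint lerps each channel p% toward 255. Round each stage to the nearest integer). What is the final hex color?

#80c3a9

#1baf75 is rgb(27, 175, 117).
Per channel, c → c + 0.3(128 − c):
  R: 27 + 0.3×(128−27) = 27 + 30.3 = 57.3 → 57
  G: 175 − 14.1 = 160.9 → 161
  B: 117 + 0.3×(128−117) = 117 + 3.3 = 120.3 → 120
After the tone: rgb(57, 161, 120) = #39a178.
Lerp each channel 36% toward 255:
  R: 57 + 71.28 = 128.28 → 128
  G: 161 + 0.36×(255−161) = 161 + 33.84 = 194.84 → 195
  B: 120 + 0.36×(255−120) = 120 + 48.6 = 168.6 → 169
rgb(128, 195, 169) = #80c3a9.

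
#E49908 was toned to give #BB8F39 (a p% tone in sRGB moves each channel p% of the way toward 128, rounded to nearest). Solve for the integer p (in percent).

41%

#E49908 is rgb(228, 153, 8); #BB8F39 is rgb(187, 143, 57).
On the B channel (widest range): 57 ≈ 8 + (p/100)(128 − 8), so p ≈ 100×(57 − 8)/(128 − 8) = 4900/120 = 40.83.
p = 41 reproduces all three channels after rounding.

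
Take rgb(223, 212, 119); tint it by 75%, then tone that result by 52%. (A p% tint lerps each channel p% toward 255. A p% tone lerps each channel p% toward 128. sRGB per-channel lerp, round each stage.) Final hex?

Per channel, c → c + 0.75(255 − c):
  R: 223 + 0.75×(255−223) = 223 + 24 = 247 → 247
  G: 212 + 32.25 = 244.25 → 244
  B: 119 + 102 = 221 → 221
After the tint: rgb(247, 244, 221) = #F7F4DD.
Lerp each channel 52% toward 128:
  R: 247 + 0.52×(128−247) = 247 − 61.88 = 185.12 → 185
  G: 244 + 0.52×(128−244) = 244 − 60.32 = 183.68 → 184
  B: 221 + 0.52×(128−221) = 221 − 48.36 = 172.64 → 173
rgb(185, 184, 173) = #B9B8AD.

#B9B8AD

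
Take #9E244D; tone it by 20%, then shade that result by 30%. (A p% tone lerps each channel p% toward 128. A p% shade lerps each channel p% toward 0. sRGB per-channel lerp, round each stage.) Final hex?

#6A263D

#9E244D is rgb(158, 36, 77).
Lerp each channel 20% toward 128:
  R: 158 − 6 = 152 → 152
  G: 36 + 0.2×(128−36) = 36 + 18.4 = 54.4 → 54
  B: 77 + 0.2×(128−77) = 77 + 10.2 = 87.2 → 87
After the tone: rgb(152, 54, 87) = #983657.
Per channel, c → c + 0.3(0 − c):
  R: 152 + 0.3×(0−152) = 152 − 45.6 = 106.4 → 106
  G: 54 + 0.3×(0−54) = 54 − 16.2 = 37.8 → 38
  B: 87 + 0.3×(0−87) = 87 − 26.1 = 60.9 → 61
rgb(106, 38, 61) = #6A263D.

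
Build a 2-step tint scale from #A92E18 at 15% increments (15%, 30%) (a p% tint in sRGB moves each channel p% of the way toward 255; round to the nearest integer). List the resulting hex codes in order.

#B64D3B, #C36D5D

#A92E18 is rgb(169, 46, 24).
15%: (169 + 12.9 = 181.9→182, 46 + 31.35 = 77.35→77, 24 + 34.65 = 58.65→59) → #B64D3B
30%: (169 + 25.8 = 194.8→195, 46 + 62.7 = 108.7→109, 24 + 69.3 = 93.3→93) → #C36D5D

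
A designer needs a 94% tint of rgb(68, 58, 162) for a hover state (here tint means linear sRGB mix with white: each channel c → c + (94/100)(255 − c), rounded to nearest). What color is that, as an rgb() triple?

Lerp each channel 94% toward 255:
  R: 68 + 0.94×(255−68) = 68 + 175.78 = 243.78 → 244
  G: 58 + 185.18 = 243.18 → 243
  B: 162 + 87.42 = 249.42 → 249

rgb(244, 243, 249)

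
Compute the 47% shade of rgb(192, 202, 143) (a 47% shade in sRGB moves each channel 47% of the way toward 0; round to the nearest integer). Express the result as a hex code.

A 47% shade moves each channel 47% toward 0:
  R: 192 + 0.47×(0−192) = 192 − 90.24 = 101.76 → 102
  G: 202 + 0.47×(0−202) = 202 − 94.94 = 107.06 → 107
  B: 143 + 0.47×(0−143) = 143 − 67.21 = 75.79 → 76
rgb(102, 107, 76) = #666B4C.

#666B4C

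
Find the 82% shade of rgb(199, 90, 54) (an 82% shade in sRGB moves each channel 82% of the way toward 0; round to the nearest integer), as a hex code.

Per channel, c → c + 0.82(0 − c):
  R: 199 + 0.82×(0−199) = 199 − 163.18 = 35.82 → 36
  G: 90 + 0.82×(0−90) = 90 − 73.8 = 16.2 → 16
  B: 54 − 44.28 = 9.72 → 10
rgb(36, 16, 10) = #24100a.

#24100a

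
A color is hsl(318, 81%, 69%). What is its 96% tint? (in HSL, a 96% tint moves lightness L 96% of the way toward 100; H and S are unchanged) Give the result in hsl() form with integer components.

L moves 96% from 69 toward 100: 69 + 29.76 = 98.76 → 99.
H and S are unchanged.

hsl(318, 81%, 99%)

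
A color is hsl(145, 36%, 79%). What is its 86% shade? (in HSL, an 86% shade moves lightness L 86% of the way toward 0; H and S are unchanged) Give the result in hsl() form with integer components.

hsl(145, 36%, 11%)

L moves 86% from 79 toward 0: 79 − 67.94 = 11.06 → 11.
H and S are unchanged.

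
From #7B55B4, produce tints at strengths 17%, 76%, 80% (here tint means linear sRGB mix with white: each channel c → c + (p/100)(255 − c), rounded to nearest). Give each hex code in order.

#7B55B4 is rgb(123, 85, 180).
17%: (123 + 22.44 = 145.44→145, 85 + 28.9 = 113.9→114, 180 + 12.75 = 192.75→193) → #9172C1
76%: (123 + 100.32 = 223.32→223, 85 + 129.2 = 214.2→214, 180 + 57 = 237→237) → #DFD6ED
80%: (123 + 105.6 = 228.6→229, 85 + 136 = 221→221, 180 + 60 = 240→240) → #E5DDF0

#9172C1, #DFD6ED, #E5DDF0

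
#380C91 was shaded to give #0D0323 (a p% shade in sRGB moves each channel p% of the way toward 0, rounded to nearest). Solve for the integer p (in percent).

#380C91 is rgb(56, 12, 145); #0D0323 is rgb(13, 3, 35).
On the B channel (widest range): 35 ≈ 145 + (p/100)(0 − 145), so p ≈ 100×(35 − 145)/(0 − 145) = -11000/-145 = 75.86.
p = 76 reproduces all three channels after rounding.

76%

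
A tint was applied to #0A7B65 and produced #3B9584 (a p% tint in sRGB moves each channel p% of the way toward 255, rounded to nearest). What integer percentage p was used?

#0A7B65 is rgb(10, 123, 101); #3B9584 is rgb(59, 149, 132).
On the R channel (widest range): 59 ≈ 10 + (p/100)(255 − 10), so p ≈ 100×(59 − 10)/(255 − 10) = 4900/245 = 20.00.
p = 20 reproduces all three channels after rounding.

20%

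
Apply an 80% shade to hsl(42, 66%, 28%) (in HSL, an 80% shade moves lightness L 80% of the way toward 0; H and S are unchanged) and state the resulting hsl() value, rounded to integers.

hsl(42, 66%, 6%)

L moves 80% from 28 toward 0: 28 − 22.4 = 5.6 → 6.
H and S are unchanged.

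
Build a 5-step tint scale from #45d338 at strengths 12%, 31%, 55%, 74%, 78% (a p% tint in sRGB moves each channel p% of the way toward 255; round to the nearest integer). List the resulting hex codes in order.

#5bd850, #7fe176, #abeba5, #cff4cb, #d6f5d3

#45d338 is rgb(69, 211, 56).
12%: (69 + 22.32 = 91.32→91, 211 + 5.28 = 216.28→216, 56 + 23.88 = 79.88→80) → #5bd850
31%: (69 + 57.66 = 126.66→127, 211 + 13.64 = 224.64→225, 56 + 61.69 = 117.69→118) → #7fe176
55%: (69 + 102.3 = 171.3→171, 211 + 24.2 = 235.2→235, 56 + 109.45 = 165.45→165) → #abeba5
74%: (69 + 137.64 = 206.64→207, 211 + 32.56 = 243.56→244, 56 + 147.26 = 203.26→203) → #cff4cb
78%: (69 + 145.08 = 214.08→214, 211 + 34.32 = 245.32→245, 56 + 155.22 = 211.22→211) → #d6f5d3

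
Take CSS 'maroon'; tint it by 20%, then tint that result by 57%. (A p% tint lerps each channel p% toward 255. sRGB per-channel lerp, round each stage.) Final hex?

#D3A7A7

CSS maroon is rgb(128, 0, 0).
Per channel, c → c + 0.2(255 − c):
  R: 128 + 25.4 = 153.4 → 153
  G: 0 + 51 = 51 → 51
  B: 0 + 51 = 51 → 51
After the tint: rgb(153, 51, 51) = #993333.
A 57% tint moves each channel 57% toward 255:
  R: 153 + 58.14 = 211.14 → 211
  G: 51 + 116.28 = 167.28 → 167
  B: 51 + 0.57×(255−51) = 51 + 116.28 = 167.28 → 167
rgb(211, 167, 167) = #D3A7A7.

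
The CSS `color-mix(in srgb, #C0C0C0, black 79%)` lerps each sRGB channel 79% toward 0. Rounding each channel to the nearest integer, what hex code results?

#282828

#C0C0C0 is rgb(192, 192, 192).
Per channel, c → c + 0.79(0 − c):
  R: 192 − 151.68 = 40.32 → 40
  G: 192 − 151.68 = 40.32 → 40
  B: 192 + 0.79×(0−192) = 192 − 151.68 = 40.32 → 40
rgb(40, 40, 40) = #282828.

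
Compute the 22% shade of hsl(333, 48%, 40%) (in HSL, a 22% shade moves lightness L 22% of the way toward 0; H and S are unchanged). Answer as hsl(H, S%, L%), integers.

L moves 22% from 40 toward 0: 40 − 8.8 = 31.2 → 31.
H and S are unchanged.

hsl(333, 48%, 31%)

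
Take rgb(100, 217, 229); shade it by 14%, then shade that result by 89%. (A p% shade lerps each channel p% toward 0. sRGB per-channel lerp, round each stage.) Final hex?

#091516

Lerp each channel 14% toward 0:
  R: 100 − 14 = 86 → 86
  G: 217 + 0.14×(0−217) = 217 − 30.38 = 186.62 → 187
  B: 229 + 0.14×(0−229) = 229 − 32.06 = 196.94 → 197
After the shade: rgb(86, 187, 197) = #56bbc5.
Lerp each channel 89% toward 0:
  R: 86 + 0.89×(0−86) = 86 − 76.54 = 9.46 → 9
  G: 187 + 0.89×(0−187) = 187 − 166.43 = 20.57 → 21
  B: 197 − 175.33 = 21.67 → 22
rgb(9, 21, 22) = #091516.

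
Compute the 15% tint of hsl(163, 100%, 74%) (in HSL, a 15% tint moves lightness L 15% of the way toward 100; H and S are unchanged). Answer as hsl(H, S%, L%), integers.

L moves 15% from 74 toward 100: 74 + 3.9 = 77.9 → 78.
H and S are unchanged.

hsl(163, 100%, 78%)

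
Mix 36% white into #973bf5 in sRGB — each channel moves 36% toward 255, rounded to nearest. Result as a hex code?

#973bf5 is rgb(151, 59, 245).
Lerp each channel 36% toward 255:
  R: 151 + 0.36×(255−151) = 151 + 37.44 = 188.44 → 188
  G: 59 + 0.36×(255−59) = 59 + 70.56 = 129.56 → 130
  B: 245 + 3.6 = 248.6 → 249
rgb(188, 130, 249) = #bc82f9.

#bc82f9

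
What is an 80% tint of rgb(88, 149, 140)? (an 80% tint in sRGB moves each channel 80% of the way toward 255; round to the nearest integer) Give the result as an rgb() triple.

An 80% tint moves each channel 80% toward 255:
  R: 88 + 0.8×(255−88) = 88 + 133.6 = 221.6 → 222
  G: 149 + 0.8×(255−149) = 149 + 84.8 = 233.8 → 234
  B: 140 + 92 = 232 → 232

rgb(222, 234, 232)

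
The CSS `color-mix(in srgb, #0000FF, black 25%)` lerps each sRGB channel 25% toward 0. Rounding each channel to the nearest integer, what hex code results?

#0000BF

#0000FF is rgb(0, 0, 255).
A 25% shade moves each channel 25% toward 0:
  R: 0 + 0 = 0 → 0
  G: 0 + 0 = 0 → 0
  B: 255 + 0.25×(0−255) = 255 − 63.75 = 191.25 → 191
rgb(0, 0, 191) = #0000BF.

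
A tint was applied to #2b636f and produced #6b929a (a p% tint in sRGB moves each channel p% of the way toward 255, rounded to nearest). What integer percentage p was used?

#2b636f is rgb(43, 99, 111); #6b929a is rgb(107, 146, 154).
On the R channel (widest range): 107 ≈ 43 + (p/100)(255 − 43), so p ≈ 100×(107 − 43)/(255 − 43) = 6400/212 = 30.19.
p = 30 reproduces all three channels after rounding.

30%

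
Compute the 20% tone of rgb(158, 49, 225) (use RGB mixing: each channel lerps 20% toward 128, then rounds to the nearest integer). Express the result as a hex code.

A 20% tone moves each channel 20% toward 128:
  R: 158 + 0.2×(128−158) = 158 − 6 = 152 → 152
  G: 49 + 15.8 = 64.8 → 65
  B: 225 + 0.2×(128−225) = 225 − 19.4 = 205.6 → 206
rgb(152, 65, 206) = #9841ce.

#9841ce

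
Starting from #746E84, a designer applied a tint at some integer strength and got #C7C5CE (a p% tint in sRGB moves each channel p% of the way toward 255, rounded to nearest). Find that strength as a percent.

60%

#746E84 is rgb(116, 110, 132); #C7C5CE is rgb(199, 197, 206).
On the G channel (widest range): 197 ≈ 110 + (p/100)(255 − 110), so p ≈ 100×(197 − 110)/(255 − 110) = 8700/145 = 60.00.
p = 60 reproduces all three channels after rounding.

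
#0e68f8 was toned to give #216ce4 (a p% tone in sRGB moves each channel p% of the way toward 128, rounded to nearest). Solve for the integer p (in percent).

#0e68f8 is rgb(14, 104, 248); #216ce4 is rgb(33, 108, 228).
On the B channel (widest range): 228 ≈ 248 + (p/100)(128 − 248), so p ≈ 100×(228 − 248)/(128 − 248) = -2000/-120 = 16.67.
p = 17 reproduces all three channels after rounding.

17%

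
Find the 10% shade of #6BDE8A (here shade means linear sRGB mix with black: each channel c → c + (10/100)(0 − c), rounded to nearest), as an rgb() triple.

#6BDE8A is rgb(107, 222, 138).
Lerp each channel 10% toward 0:
  R: 107 − 10.7 = 96.3 → 96
  G: 222 + 0.1×(0−222) = 222 − 22.2 = 199.8 → 200
  B: 138 + 0.1×(0−138) = 138 − 13.8 = 124.2 → 124

rgb(96, 200, 124)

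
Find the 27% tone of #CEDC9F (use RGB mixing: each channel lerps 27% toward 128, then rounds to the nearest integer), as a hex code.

#B9C397

#CEDC9F is rgb(206, 220, 159).
Per channel, c → c + 0.27(128 − c):
  R: 206 + 0.27×(128−206) = 206 − 21.06 = 184.94 → 185
  G: 220 + 0.27×(128−220) = 220 − 24.84 = 195.16 → 195
  B: 159 − 8.37 = 150.63 → 151
rgb(185, 195, 151) = #B9C397.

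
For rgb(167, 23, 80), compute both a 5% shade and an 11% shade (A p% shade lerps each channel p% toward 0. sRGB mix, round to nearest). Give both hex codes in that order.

#9f164c, #951447

5% shade:
  R: 167 + 0.05×(0−167) = 167 − 8.35 = 158.65 → 159
  G: 23 + 0.05×(0−23) = 23 − 1.15 = 21.85 → 22
  B: 80 + 0.05×(0−80) = 80 − 4 = 76 → 76
  → #9f164c
11% shade:
  R: 167 + 0.11×(0−167) = 167 − 18.37 = 148.63 → 149
  G: 23 + 0.11×(0−23) = 23 − 2.53 = 20.47 → 20
  B: 80 − 8.8 = 71.2 → 71
  → #951447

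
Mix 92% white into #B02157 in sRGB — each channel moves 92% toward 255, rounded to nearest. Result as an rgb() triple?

rgb(249, 237, 242)

#B02157 is rgb(176, 33, 87).
A 92% tint moves each channel 92% toward 255:
  R: 176 + 0.92×(255−176) = 176 + 72.68 = 248.68 → 249
  G: 33 + 0.92×(255−33) = 33 + 204.24 = 237.24 → 237
  B: 87 + 0.92×(255−87) = 87 + 154.56 = 241.56 → 242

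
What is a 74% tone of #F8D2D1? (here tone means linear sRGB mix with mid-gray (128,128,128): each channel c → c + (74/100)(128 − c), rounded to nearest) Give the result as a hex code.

#9F9595

#F8D2D1 is rgb(248, 210, 209).
Lerp each channel 74% toward 128:
  R: 248 − 88.8 = 159.2 → 159
  G: 210 + 0.74×(128−210) = 210 − 60.68 = 149.32 → 149
  B: 209 + 0.74×(128−209) = 209 − 59.94 = 149.06 → 149
rgb(159, 149, 149) = #9F9595.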